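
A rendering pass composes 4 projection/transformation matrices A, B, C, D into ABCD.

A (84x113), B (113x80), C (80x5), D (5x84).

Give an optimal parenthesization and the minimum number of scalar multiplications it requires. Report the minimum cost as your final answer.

127940

Adjacent pairs: AB = 84·113·80 = 759360; BC = 113·80·5 = 45200; CD = 80·5·84 = 33600.
Length 3: A..C: k=1: 0+45200+84·113·5=92660; k=2: 759360+0+84·80·5=792960 → min 92660 | B..D: k=2: 0+33600+113·80·84=792960; k=3: 45200+0+113·5·84=92660 → min 92660.
Length 4: A..D: k=1: 0+92660+84·113·84=889988; k=2: 759360+33600+84·80·84=1357440; k=3: 92660+0+84·5·84=127940 → min 127940.
Optimal parenthesization: ((A(BC))D) with cost 127940.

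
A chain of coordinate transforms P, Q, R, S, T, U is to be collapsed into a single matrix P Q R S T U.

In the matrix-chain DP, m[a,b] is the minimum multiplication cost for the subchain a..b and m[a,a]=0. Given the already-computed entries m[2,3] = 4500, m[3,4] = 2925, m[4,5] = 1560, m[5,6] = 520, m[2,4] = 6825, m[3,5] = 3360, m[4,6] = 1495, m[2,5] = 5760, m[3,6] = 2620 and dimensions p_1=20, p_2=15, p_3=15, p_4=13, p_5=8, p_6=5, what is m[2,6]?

m[2,6] = min over k∈[2,5] of m[2,k]+m[k+1,6]+p_{1}·p_k·p_{6}.
k=2: 0 + 2620 + 20·15·5 = 4120; k=3: 4500 + 1495 + 20·15·5 = 7495; k=4: 6825 + 520 + 20·13·5 = 8645; k=5: 5760 + 0 + 20·8·5 = 6560.
Minimum: 4120 at k=2.

4120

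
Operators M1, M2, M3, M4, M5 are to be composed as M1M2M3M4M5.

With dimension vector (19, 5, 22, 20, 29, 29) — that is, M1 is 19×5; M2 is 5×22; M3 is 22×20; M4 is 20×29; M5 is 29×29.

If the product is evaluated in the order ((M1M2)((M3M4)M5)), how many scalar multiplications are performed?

(M1M2): 19×5 by 5×22 → 19×22, cost 19·5·22 = 2090
(M3M4): 22×20 by 20×29 → 22×29, cost 22·20·29 = 12760
((M3M4)M5): 22×29 by 29×29 → 22×29, cost 22·29·29 = 18502; cumulative 31262
((M1M2)((M3M4)M5)): 19×22 by 22×29 → 19×29, cost 19·22·29 = 12122; cumulative 45474
Total: 45474 scalar multiplications.

45474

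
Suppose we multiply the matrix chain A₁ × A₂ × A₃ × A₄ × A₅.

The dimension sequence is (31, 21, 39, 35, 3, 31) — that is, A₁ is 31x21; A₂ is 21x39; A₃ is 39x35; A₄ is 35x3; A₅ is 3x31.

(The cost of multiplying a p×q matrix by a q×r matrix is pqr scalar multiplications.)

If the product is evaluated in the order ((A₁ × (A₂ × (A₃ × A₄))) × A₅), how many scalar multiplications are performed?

(A₃ × A₄): 39×35 by 35×3 → 39×3, cost 39·35·3 = 4095
(A₂ × (A₃ × A₄)): 21×39 by 39×3 → 21×3, cost 21·39·3 = 2457; cumulative 6552
(A₁ × (A₂ × (A₃ × A₄))): 31×21 by 21×3 → 31×3, cost 31·21·3 = 1953; cumulative 8505
((A₁ × (A₂ × (A₃ × A₄))) × A₅): 31×3 by 3×31 → 31×31, cost 31·3·31 = 2883; cumulative 11388
Total: 11388 scalar multiplications.

11388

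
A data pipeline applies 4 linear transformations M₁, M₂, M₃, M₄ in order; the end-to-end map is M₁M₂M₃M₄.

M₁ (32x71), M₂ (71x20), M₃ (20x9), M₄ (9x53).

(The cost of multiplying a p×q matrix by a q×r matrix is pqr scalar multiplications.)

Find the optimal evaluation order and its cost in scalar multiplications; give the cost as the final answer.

Adjacent pairs: M₁M₂ = 32·71·20 = 45440; M₂M₃ = 71·20·9 = 12780; M₃M₄ = 20·9·53 = 9540.
Length 3: M₁..M₃: k=1: 0+12780+32·71·9=33228; k=2: 45440+0+32·20·9=51200 → min 33228 | M₂..M₄: k=2: 0+9540+71·20·53=84800; k=3: 12780+0+71·9·53=46647 → min 46647.
Length 4: M₁..M₄: k=1: 0+46647+32·71·53=167063; k=2: 45440+9540+32·20·53=88900; k=3: 33228+0+32·9·53=48492 → min 48492.
Optimal parenthesization: ((M₁(M₂M₃))M₄) with cost 48492.

48492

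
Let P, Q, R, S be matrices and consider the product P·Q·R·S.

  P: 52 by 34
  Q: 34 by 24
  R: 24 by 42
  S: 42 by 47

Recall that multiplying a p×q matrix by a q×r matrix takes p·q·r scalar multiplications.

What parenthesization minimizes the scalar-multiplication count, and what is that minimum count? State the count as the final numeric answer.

Adjacent pairs: PQ = 52·34·24 = 42432; QR = 34·24·42 = 34272; RS = 24·42·47 = 47376.
Length 3: P..R: k=1: 0+34272+52·34·42=108528; k=2: 42432+0+52·24·42=94848 → min 94848 | Q..S: k=2: 0+47376+34·24·47=85728; k=3: 34272+0+34·42·47=101388 → min 85728.
Length 4: P..S: k=1: 0+85728+52·34·47=168824; k=2: 42432+47376+52·24·47=148464; k=3: 94848+0+52·42·47=197496 → min 148464.
Optimal parenthesization: ((P·Q)·(R·S)) with cost 148464.

148464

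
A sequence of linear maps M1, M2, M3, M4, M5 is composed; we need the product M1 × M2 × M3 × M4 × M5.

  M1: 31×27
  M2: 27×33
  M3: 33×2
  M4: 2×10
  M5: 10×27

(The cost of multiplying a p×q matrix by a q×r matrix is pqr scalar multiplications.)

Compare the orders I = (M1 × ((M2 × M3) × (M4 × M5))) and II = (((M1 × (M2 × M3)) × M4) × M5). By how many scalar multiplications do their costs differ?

13933

Order I = (M1 × ((M2 × M3) × (M4 × M5))): (M2 × M3): 27×33 by 33×2 → 27×2, cost 27·33·2 = 1782; (M4 × M5): 2×10 by 10×27 → 2×27, cost 2·10·27 = 540; ((M2 × M3) × (M4 × M5)): 27×2 by 2×27 → 27×27, cost 27·2·27 = 1458; cumulative 3780; (M1 × ((M2 × M3) × (M4 × M5))): 31×27 by 27×27 → 31×27, cost 31·27·27 = 22599; cumulative 26379. Total 26379.
Order II = (((M1 × (M2 × M3)) × M4) × M5): (M2 × M3): 27×33 by 33×2 → 27×2, cost 27·33·2 = 1782; (M1 × (M2 × M3)): 31×27 by 27×2 → 31×2, cost 31·27·2 = 1674; cumulative 3456; ((M1 × (M2 × M3)) × M4): 31×2 by 2×10 → 31×10, cost 31·2·10 = 620; cumulative 4076; (((M1 × (M2 × M3)) × M4) × M5): 31×10 by 10×27 → 31×27, cost 31·10·27 = 8370; cumulative 12446. Total 12446.
Difference: |26379 − 12446| = 13933.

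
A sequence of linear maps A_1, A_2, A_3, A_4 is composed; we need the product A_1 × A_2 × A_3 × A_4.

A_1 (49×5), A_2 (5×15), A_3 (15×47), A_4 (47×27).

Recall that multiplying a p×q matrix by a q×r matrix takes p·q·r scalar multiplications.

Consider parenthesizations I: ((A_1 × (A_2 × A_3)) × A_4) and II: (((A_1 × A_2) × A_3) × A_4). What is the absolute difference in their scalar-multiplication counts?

23180

Order I = ((A_1 × (A_2 × A_3)) × A_4): (A_2 × A_3): 5×15 by 15×47 → 5×47, cost 5·15·47 = 3525; (A_1 × (A_2 × A_3)): 49×5 by 5×47 → 49×47, cost 49·5·47 = 11515; cumulative 15040; ((A_1 × (A_2 × A_3)) × A_4): 49×47 by 47×27 → 49×27, cost 49·47·27 = 62181; cumulative 77221. Total 77221.
Order II = (((A_1 × A_2) × A_3) × A_4): (A_1 × A_2): 49×5 by 5×15 → 49×15, cost 49·5·15 = 3675; ((A_1 × A_2) × A_3): 49×15 by 15×47 → 49×47, cost 49·15·47 = 34545; cumulative 38220; (((A_1 × A_2) × A_3) × A_4): 49×47 by 47×27 → 49×27, cost 49·47·27 = 62181; cumulative 100401. Total 100401.
Difference: |77221 − 100401| = 23180.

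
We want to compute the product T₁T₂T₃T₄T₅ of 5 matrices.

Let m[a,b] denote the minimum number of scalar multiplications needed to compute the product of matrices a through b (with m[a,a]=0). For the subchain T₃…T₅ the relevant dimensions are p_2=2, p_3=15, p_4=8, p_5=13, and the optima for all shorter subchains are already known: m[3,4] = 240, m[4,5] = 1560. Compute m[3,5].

m[3,5] = min over k∈[3,4] of m[3,k]+m[k+1,5]+p_{2}·p_k·p_{5}.
k=3: 0 + 1560 + 2·15·13 = 1950; k=4: 240 + 0 + 2·8·13 = 448.
Minimum: 448 at k=4.

448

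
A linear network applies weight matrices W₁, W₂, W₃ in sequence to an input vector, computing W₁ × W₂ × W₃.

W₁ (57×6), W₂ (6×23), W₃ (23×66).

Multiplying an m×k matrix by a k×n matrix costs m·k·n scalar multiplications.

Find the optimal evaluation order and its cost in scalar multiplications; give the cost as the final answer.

31680

(W₁ × (W₂ × W₃)): cost 31680.
((W₁ × W₂) × W₃): cost 94392.
Optimal: (W₁ × (W₂ × W₃)) with cost 31680.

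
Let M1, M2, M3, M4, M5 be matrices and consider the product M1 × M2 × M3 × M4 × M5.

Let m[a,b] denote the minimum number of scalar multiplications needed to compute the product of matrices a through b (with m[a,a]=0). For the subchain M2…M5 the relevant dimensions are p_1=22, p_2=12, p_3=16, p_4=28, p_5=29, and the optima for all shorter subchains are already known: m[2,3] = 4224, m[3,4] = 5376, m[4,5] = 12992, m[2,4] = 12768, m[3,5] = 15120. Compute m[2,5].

m[2,5] = min over k∈[2,4] of m[2,k]+m[k+1,5]+p_{1}·p_k·p_{5}.
k=2: 0 + 15120 + 22·12·29 = 22776; k=3: 4224 + 12992 + 22·16·29 = 27424; k=4: 12768 + 0 + 22·28·29 = 30632.
Minimum: 22776 at k=2.

22776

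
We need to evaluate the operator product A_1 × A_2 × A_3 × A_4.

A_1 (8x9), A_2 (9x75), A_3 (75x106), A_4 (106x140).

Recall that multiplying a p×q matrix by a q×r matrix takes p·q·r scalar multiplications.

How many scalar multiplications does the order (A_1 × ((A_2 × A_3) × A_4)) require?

215190

(A_2 × A_3): 9×75 by 75×106 → 9×106, cost 9·75·106 = 71550
((A_2 × A_3) × A_4): 9×106 by 106×140 → 9×140, cost 9·106·140 = 133560; cumulative 205110
(A_1 × ((A_2 × A_3) × A_4)): 8×9 by 9×140 → 8×140, cost 8·9·140 = 10080; cumulative 215190
Total: 215190 scalar multiplications.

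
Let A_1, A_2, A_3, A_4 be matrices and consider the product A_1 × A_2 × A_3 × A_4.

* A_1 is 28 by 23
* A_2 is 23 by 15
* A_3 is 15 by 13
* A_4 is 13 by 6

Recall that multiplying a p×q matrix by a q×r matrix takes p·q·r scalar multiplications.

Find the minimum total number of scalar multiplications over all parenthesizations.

7104

Adjacent pairs: A_1A_2 = 28·23·15 = 9660; A_2A_3 = 23·15·13 = 4485; A_3A_4 = 15·13·6 = 1170.
Length 3: A_1..A_3: k=1: 0+4485+28·23·13=12857; k=2: 9660+0+28·15·13=15120 → min 12857 | A_2..A_4: k=2: 0+1170+23·15·6=3240; k=3: 4485+0+23·13·6=6279 → min 3240.
Length 4: A_1..A_4: k=1: 0+3240+28·23·6=7104; k=2: 9660+1170+28·15·6=13350; k=3: 12857+0+28·13·6=15041 → min 7104.
Optimal order: (A_1 × (A_2 × (A_3 × A_4))) with cost 7104.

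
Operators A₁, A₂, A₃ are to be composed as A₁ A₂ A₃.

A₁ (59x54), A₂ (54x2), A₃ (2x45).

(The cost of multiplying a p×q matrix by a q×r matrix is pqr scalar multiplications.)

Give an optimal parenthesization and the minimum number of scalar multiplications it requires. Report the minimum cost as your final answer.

11682

(A₁ (A₂ A₃)): cost 148230.
((A₁ A₂) A₃): cost 11682.
Optimal: ((A₁ A₂) A₃) with cost 11682.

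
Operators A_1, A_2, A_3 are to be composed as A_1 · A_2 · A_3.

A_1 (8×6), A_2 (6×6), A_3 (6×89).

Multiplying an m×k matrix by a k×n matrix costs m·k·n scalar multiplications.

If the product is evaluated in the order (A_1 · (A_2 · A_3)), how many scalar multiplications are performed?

7476

(A_2 · A_3): 6×6 by 6×89 → 6×89, cost 6·6·89 = 3204
(A_1 · (A_2 · A_3)): 8×6 by 6×89 → 8×89, cost 8·6·89 = 4272; cumulative 7476
Total: 7476 scalar multiplications.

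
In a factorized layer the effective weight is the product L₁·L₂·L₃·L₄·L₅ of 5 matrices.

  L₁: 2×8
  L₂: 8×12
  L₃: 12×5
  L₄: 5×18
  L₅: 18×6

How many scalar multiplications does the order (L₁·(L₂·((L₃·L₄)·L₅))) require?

3048

(L₃·L₄): 12×5 by 5×18 → 12×18, cost 12·5·18 = 1080
((L₃·L₄)·L₅): 12×18 by 18×6 → 12×6, cost 12·18·6 = 1296; cumulative 2376
(L₂·((L₃·L₄)·L₅)): 8×12 by 12×6 → 8×6, cost 8·12·6 = 576; cumulative 2952
(L₁·(L₂·((L₃·L₄)·L₅))): 2×8 by 8×6 → 2×6, cost 2·8·6 = 96; cumulative 3048
Total: 3048 scalar multiplications.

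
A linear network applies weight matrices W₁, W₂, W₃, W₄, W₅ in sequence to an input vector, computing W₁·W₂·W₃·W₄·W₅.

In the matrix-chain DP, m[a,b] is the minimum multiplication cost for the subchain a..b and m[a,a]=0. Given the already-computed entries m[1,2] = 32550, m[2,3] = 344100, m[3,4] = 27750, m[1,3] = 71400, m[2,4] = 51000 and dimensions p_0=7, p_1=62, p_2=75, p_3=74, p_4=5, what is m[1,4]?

53170

m[1,4] = min over k∈[1,3] of m[1,k]+m[k+1,4]+p_{0}·p_k·p_{4}.
k=1: 0 + 51000 + 7·62·5 = 53170; k=2: 32550 + 27750 + 7·75·5 = 62925; k=3: 71400 + 0 + 7·74·5 = 73990.
Minimum: 53170 at k=1.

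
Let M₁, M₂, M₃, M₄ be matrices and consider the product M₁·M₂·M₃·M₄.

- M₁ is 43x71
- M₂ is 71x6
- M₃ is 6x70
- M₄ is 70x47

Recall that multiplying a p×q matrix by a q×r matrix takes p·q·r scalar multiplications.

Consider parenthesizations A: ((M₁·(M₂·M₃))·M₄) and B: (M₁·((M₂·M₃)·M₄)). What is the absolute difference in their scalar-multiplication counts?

21901

Order A = ((M₁·(M₂·M₃))·M₄): (M₂·M₃): 71×6 by 6×70 → 71×70, cost 71·6·70 = 29820; (M₁·(M₂·M₃)): 43×71 by 71×70 → 43×70, cost 43·71·70 = 213710; cumulative 243530; ((M₁·(M₂·M₃))·M₄): 43×70 by 70×47 → 43×47, cost 43·70·47 = 141470; cumulative 385000. Total 385000.
Order B = (M₁·((M₂·M₃)·M₄)): (M₂·M₃): 71×6 by 6×70 → 71×70, cost 71·6·70 = 29820; ((M₂·M₃)·M₄): 71×70 by 70×47 → 71×47, cost 71·70·47 = 233590; cumulative 263410; (M₁·((M₂·M₃)·M₄)): 43×71 by 71×47 → 43×47, cost 43·71·47 = 143491; cumulative 406901. Total 406901.
Difference: |385000 − 406901| = 21901.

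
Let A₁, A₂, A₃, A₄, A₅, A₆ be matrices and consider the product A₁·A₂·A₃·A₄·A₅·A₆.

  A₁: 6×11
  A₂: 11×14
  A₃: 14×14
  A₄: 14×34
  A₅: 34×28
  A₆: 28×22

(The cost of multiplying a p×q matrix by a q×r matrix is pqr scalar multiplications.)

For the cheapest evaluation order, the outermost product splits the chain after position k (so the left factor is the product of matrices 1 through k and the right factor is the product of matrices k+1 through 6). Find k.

Adjacent pairs: A₁A₂ = 6·11·14 = 924; A₂A₃ = 11·14·14 = 2156; A₃A₄ = 14·14·34 = 6664; A₄A₅ = 14·34·28 = 13328; A₅A₆ = 34·28·22 = 20944.
Length 3: A₁..A₃: k=1: 0+2156+6·11·14=3080; k=2: 924+0+6·14·14=2100 → min 2100 | A₂..A₄: k=2: 0+6664+11·14·34=11900; k=3: 2156+0+11·14·34=7392 → min 7392 | A₃..A₅: k=3: 0+13328+14·14·28=18816; k=4: 6664+0+14·34·28=19992 → min 18816 | A₄..A₆: k=4: 0+20944+14·34·22=31416; k=5: 13328+0+14·28·22=21952 → min 21952.
Length 4: A₁..A₄: k=1: 0+7392+6·11·34=9636; k=2: 924+6664+6·14·34=10444; k=3: 2100+0+6·14·34=4956 → min 4956 | A₂..A₅: k=2: 0+18816+11·14·28=23128; k=3: 2156+13328+11·14·28=19796; k=4: 7392+0+11·34·28=17864 → min 17864 | A₃..A₆: k=3: 0+21952+14·14·22=26264; k=4: 6664+20944+14·34·22=38080; k=5: 18816+0+14·28·22=27440 → min 26264.
Length 5: A₁..A₅: k=1: 0+17864+6·11·28=19712; k=2: 924+18816+6·14·28=22092; k=3: 2100+13328+6·14·28=17780; k=4: 4956+0+6·34·28=10668 → min 10668 | A₂..A₆: k=2: 0+26264+11·14·22=29652; k=3: 2156+21952+11·14·22=27496; k=4: 7392+20944+11·34·22=36564; k=5: 17864+0+11·28·22=24640 → min 24640.
Top-level splits: k=1: (A₁..A₁)·(A₂..A₆) → 0+24640+6·11·22 = 26092; k=2: (A₁..A₂)·(A₃..A₆) → 924+26264+6·14·22 = 29036; k=3: (A₁..A₃)·(A₄..A₆) → 2100+21952+6·14·22 = 25900; k=4: (A₁..A₄)·(A₅..A₆) → 4956+20944+6·34·22 = 30388; k=5: (A₁..A₅)·(A₆..A₆) → 10668+0+6·28·22 = 14364.
Best split is after A₅, i.e. k = 5.

5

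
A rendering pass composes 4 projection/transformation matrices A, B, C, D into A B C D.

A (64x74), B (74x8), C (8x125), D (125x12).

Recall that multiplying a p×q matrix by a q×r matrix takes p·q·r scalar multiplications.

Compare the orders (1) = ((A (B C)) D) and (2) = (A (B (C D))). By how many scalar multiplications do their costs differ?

686064

Order (1) = ((A (B C)) D): (B C): 74×8 by 8×125 → 74×125, cost 74·8·125 = 74000; (A (B C)): 64×74 by 74×125 → 64×125, cost 64·74·125 = 592000; cumulative 666000; ((A (B C)) D): 64×125 by 125×12 → 64×12, cost 64·125·12 = 96000; cumulative 762000. Total 762000.
Order (2) = (A (B (C D))): (C D): 8×125 by 125×12 → 8×12, cost 8·125·12 = 12000; (B (C D)): 74×8 by 8×12 → 74×12, cost 74·8·12 = 7104; cumulative 19104; (A (B (C D))): 64×74 by 74×12 → 64×12, cost 64·74·12 = 56832; cumulative 75936. Total 75936.
Difference: |762000 − 75936| = 686064.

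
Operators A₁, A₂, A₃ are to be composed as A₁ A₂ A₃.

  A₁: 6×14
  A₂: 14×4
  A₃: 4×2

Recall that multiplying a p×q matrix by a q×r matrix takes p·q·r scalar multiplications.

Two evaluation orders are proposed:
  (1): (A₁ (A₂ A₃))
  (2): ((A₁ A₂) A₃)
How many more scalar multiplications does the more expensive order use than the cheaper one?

104

Order (1) = (A₁ (A₂ A₃)): (A₂ A₃): 14×4 by 4×2 → 14×2, cost 14·4·2 = 112; (A₁ (A₂ A₃)): 6×14 by 14×2 → 6×2, cost 6·14·2 = 168; cumulative 280. Total 280.
Order (2) = ((A₁ A₂) A₃): (A₁ A₂): 6×14 by 14×4 → 6×4, cost 6·14·4 = 336; ((A₁ A₂) A₃): 6×4 by 4×2 → 6×2, cost 6·4·2 = 48; cumulative 384. Total 384.
Difference: |280 − 384| = 104.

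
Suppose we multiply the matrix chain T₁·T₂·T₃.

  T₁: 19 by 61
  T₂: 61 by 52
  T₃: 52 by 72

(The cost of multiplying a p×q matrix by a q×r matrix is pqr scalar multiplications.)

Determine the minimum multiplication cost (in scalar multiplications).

Order (T₁·(T₂·T₃)): (T₂·T₃): 61×52 by 52×72 → 61×72, cost 61·52·72 = 228384; (T₁·(T₂·T₃)): 19×61 by 61×72 → 19×72, cost 19·61·72 = 83448; cumulative 311832. Total 311832.
Order ((T₁·T₂)·T₃): (T₁·T₂): 19×61 by 61×52 → 19×52, cost 19·61·52 = 60268; ((T₁·T₂)·T₃): 19×52 by 52×72 → 19×72, cost 19·52·72 = 71136; cumulative 131404. Total 131404.
Minimum: 131404.

131404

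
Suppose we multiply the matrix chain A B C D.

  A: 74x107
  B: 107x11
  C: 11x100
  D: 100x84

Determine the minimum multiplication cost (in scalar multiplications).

Adjacent pairs: AB = 74·107·11 = 87098; BC = 107·11·100 = 117700; CD = 11·100·84 = 92400.
Length 3: A..C: k=1: 0+117700+74·107·100=909500; k=2: 87098+0+74·11·100=168498 → min 168498 | B..D: k=2: 0+92400+107·11·84=191268; k=3: 117700+0+107·100·84=1016500 → min 191268.
Length 4: A..D: k=1: 0+191268+74·107·84=856380; k=2: 87098+92400+74·11·84=247874; k=3: 168498+0+74·100·84=790098 → min 247874.
Optimal order: ((A B) (C D)) with cost 247874.

247874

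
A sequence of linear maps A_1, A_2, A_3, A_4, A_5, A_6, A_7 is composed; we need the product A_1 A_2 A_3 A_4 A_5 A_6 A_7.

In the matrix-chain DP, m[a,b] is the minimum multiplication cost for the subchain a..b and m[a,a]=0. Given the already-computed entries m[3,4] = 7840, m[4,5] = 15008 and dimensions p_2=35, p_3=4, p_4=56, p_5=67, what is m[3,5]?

24388

m[3,5] = min over k∈[3,4] of m[3,k]+m[k+1,5]+p_{2}·p_k·p_{5}.
k=3: 0 + 15008 + 35·4·67 = 24388; k=4: 7840 + 0 + 35·56·67 = 139160.
Minimum: 24388 at k=3.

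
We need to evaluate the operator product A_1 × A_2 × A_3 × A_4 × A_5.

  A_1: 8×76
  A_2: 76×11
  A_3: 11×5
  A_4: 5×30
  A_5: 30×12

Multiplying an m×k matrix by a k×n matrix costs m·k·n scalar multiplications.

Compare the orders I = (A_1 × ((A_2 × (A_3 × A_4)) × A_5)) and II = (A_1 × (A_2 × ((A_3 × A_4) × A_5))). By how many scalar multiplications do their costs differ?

38448

Order I = (A_1 × ((A_2 × (A_3 × A_4)) × A_5)): (A_3 × A_4): 11×5 by 5×30 → 11×30, cost 11·5·30 = 1650; (A_2 × (A_3 × A_4)): 76×11 by 11×30 → 76×30, cost 76·11·30 = 25080; cumulative 26730; ((A_2 × (A_3 × A_4)) × A_5): 76×30 by 30×12 → 76×12, cost 76·30·12 = 27360; cumulative 54090; (A_1 × ((A_2 × (A_3 × A_4)) × A_5)): 8×76 by 76×12 → 8×12, cost 8·76·12 = 7296; cumulative 61386. Total 61386.
Order II = (A_1 × (A_2 × ((A_3 × A_4) × A_5))): (A_3 × A_4): 11×5 by 5×30 → 11×30, cost 11·5·30 = 1650; ((A_3 × A_4) × A_5): 11×30 by 30×12 → 11×12, cost 11·30·12 = 3960; cumulative 5610; (A_2 × ((A_3 × A_4) × A_5)): 76×11 by 11×12 → 76×12, cost 76·11·12 = 10032; cumulative 15642; (A_1 × (A_2 × ((A_3 × A_4) × A_5))): 8×76 by 76×12 → 8×12, cost 8·76·12 = 7296; cumulative 22938. Total 22938.
Difference: |61386 − 22938| = 38448.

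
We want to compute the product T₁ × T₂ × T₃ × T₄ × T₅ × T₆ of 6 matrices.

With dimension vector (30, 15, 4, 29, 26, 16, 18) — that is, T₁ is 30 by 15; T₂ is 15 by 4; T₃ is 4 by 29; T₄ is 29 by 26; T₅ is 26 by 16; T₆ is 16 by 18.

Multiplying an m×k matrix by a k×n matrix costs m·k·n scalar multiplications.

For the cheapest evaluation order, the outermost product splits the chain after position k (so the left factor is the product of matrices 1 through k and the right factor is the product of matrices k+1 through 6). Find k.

Adjacent pairs: T₁T₂ = 30·15·4 = 1800; T₂T₃ = 15·4·29 = 1740; T₃T₄ = 4·29·26 = 3016; T₄T₅ = 29·26·16 = 12064; T₅T₆ = 26·16·18 = 7488.
Length 3: T₁..T₃: k=1: 0+1740+30·15·29=14790; k=2: 1800+0+30·4·29=5280 → min 5280 | T₂..T₄: k=2: 0+3016+15·4·26=4576; k=3: 1740+0+15·29·26=13050 → min 4576 | T₃..T₅: k=3: 0+12064+4·29·16=13920; k=4: 3016+0+4·26·16=4680 → min 4680 | T₄..T₆: k=4: 0+7488+29·26·18=21060; k=5: 12064+0+29·16·18=20416 → min 20416.
Length 4: T₁..T₄: k=1: 0+4576+30·15·26=16276; k=2: 1800+3016+30·4·26=7936; k=3: 5280+0+30·29·26=27900 → min 7936 | T₂..T₅: k=2: 0+4680+15·4·16=5640; k=3: 1740+12064+15·29·16=20764; k=4: 4576+0+15·26·16=10816 → min 5640 | T₃..T₆: k=3: 0+20416+4·29·18=22504; k=4: 3016+7488+4·26·18=12376; k=5: 4680+0+4·16·18=5832 → min 5832.
Length 5: T₁..T₅: k=1: 0+5640+30·15·16=12840; k=2: 1800+4680+30·4·16=8400; k=3: 5280+12064+30·29·16=31264; k=4: 7936+0+30·26·16=20416 → min 8400 | T₂..T₆: k=2: 0+5832+15·4·18=6912; k=3: 1740+20416+15·29·18=29986; k=4: 4576+7488+15·26·18=19084; k=5: 5640+0+15·16·18=9960 → min 6912.
Top-level splits: k=1: (T₁..T₁)·(T₂..T₆) → 0+6912+30·15·18 = 15012; k=2: (T₁..T₂)·(T₃..T₆) → 1800+5832+30·4·18 = 9792; k=3: (T₁..T₃)·(T₄..T₆) → 5280+20416+30·29·18 = 41356; k=4: (T₁..T₄)·(T₅..T₆) → 7936+7488+30·26·18 = 29464; k=5: (T₁..T₅)·(T₆..T₆) → 8400+0+30·16·18 = 17040.
Best split is after T₂, i.e. k = 2.

2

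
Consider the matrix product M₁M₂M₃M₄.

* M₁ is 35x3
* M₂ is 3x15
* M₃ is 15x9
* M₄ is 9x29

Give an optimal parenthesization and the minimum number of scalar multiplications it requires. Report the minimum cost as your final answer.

Adjacent pairs: M₁M₂ = 35·3·15 = 1575; M₂M₃ = 3·15·9 = 405; M₃M₄ = 15·9·29 = 3915.
Length 3: M₁..M₃: k=1: 0+405+35·3·9=1350; k=2: 1575+0+35·15·9=6300 → min 1350 | M₂..M₄: k=2: 0+3915+3·15·29=5220; k=3: 405+0+3·9·29=1188 → min 1188.
Length 4: M₁..M₄: k=1: 0+1188+35·3·29=4233; k=2: 1575+3915+35·15·29=20715; k=3: 1350+0+35·9·29=10485 → min 4233.
Optimal parenthesization: (M₁((M₂M₃)M₄)) with cost 4233.

4233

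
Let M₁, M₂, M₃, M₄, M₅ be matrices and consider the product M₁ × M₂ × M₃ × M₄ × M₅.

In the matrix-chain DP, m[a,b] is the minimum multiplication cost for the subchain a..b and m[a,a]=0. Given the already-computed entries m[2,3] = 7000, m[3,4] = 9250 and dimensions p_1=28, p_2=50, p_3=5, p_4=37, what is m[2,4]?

12180

m[2,4] = min over k∈[2,3] of m[2,k]+m[k+1,4]+p_{1}·p_k·p_{4}.
k=2: 0 + 9250 + 28·50·37 = 61050; k=3: 7000 + 0 + 28·5·37 = 12180.
Minimum: 12180 at k=3.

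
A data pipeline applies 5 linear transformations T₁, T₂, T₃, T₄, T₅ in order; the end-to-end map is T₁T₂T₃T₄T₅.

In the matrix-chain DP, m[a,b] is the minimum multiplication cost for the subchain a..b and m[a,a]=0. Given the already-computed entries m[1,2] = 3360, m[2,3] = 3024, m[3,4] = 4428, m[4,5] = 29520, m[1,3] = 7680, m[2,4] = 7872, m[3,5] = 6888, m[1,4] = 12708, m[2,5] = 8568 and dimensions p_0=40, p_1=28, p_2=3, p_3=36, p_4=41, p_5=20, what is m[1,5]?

m[1,5] = min over k∈[1,4] of m[1,k]+m[k+1,5]+p_{0}·p_k·p_{5}.
k=1: 0 + 8568 + 40·28·20 = 30968; k=2: 3360 + 6888 + 40·3·20 = 12648; k=3: 7680 + 29520 + 40·36·20 = 66000; k=4: 12708 + 0 + 40·41·20 = 45508.
Minimum: 12648 at k=2.

12648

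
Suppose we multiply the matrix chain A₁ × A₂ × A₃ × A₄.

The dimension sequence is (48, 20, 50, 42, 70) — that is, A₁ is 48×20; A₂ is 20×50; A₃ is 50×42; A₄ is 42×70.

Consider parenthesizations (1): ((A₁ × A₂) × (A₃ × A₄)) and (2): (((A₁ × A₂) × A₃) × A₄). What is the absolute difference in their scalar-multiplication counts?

Order (1) = ((A₁ × A₂) × (A₃ × A₄)): (A₁ × A₂): 48×20 by 20×50 → 48×50, cost 48·20·50 = 48000; (A₃ × A₄): 50×42 by 42×70 → 50×70, cost 50·42·70 = 147000; ((A₁ × A₂) × (A₃ × A₄)): 48×50 by 50×70 → 48×70, cost 48·50·70 = 168000; cumulative 363000. Total 363000.
Order (2) = (((A₁ × A₂) × A₃) × A₄): (A₁ × A₂): 48×20 by 20×50 → 48×50, cost 48·20·50 = 48000; ((A₁ × A₂) × A₃): 48×50 by 50×42 → 48×42, cost 48·50·42 = 100800; cumulative 148800; (((A₁ × A₂) × A₃) × A₄): 48×42 by 42×70 → 48×70, cost 48·42·70 = 141120; cumulative 289920. Total 289920.
Difference: |363000 − 289920| = 73080.

73080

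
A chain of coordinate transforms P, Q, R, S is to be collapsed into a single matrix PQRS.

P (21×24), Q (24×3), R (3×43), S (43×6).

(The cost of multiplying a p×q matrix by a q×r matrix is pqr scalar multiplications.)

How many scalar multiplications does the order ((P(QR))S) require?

30186

(QR): 24×3 by 3×43 → 24×43, cost 24·3·43 = 3096
(P(QR)): 21×24 by 24×43 → 21×43, cost 21·24·43 = 21672; cumulative 24768
((P(QR))S): 21×43 by 43×6 → 21×6, cost 21·43·6 = 5418; cumulative 30186
Total: 30186 scalar multiplications.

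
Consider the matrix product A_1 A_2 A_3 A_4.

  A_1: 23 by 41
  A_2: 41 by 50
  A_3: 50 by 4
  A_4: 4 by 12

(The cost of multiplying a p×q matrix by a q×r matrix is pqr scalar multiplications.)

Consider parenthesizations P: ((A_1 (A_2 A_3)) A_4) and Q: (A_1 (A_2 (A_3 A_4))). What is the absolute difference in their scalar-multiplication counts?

Order P = ((A_1 (A_2 A_3)) A_4): (A_2 A_3): 41×50 by 50×4 → 41×4, cost 41·50·4 = 8200; (A_1 (A_2 A_3)): 23×41 by 41×4 → 23×4, cost 23·41·4 = 3772; cumulative 11972; ((A_1 (A_2 A_3)) A_4): 23×4 by 4×12 → 23×12, cost 23·4·12 = 1104; cumulative 13076. Total 13076.
Order Q = (A_1 (A_2 (A_3 A_4))): (A_3 A_4): 50×4 by 4×12 → 50×12, cost 50·4·12 = 2400; (A_2 (A_3 A_4)): 41×50 by 50×12 → 41×12, cost 41·50·12 = 24600; cumulative 27000; (A_1 (A_2 (A_3 A_4))): 23×41 by 41×12 → 23×12, cost 23·41·12 = 11316; cumulative 38316. Total 38316.
Difference: |13076 − 38316| = 25240.

25240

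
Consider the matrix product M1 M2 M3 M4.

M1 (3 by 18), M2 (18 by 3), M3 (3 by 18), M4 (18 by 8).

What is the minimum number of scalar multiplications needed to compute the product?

666

Adjacent pairs: M1M2 = 3·18·3 = 162; M2M3 = 18·3·18 = 972; M3M4 = 3·18·8 = 432.
Length 3: M1..M3: k=1: 0+972+3·18·18=1944; k=2: 162+0+3·3·18=324 → min 324 | M2..M4: k=2: 0+432+18·3·8=864; k=3: 972+0+18·18·8=3564 → min 864.
Length 4: M1..M4: k=1: 0+864+3·18·8=1296; k=2: 162+432+3·3·8=666; k=3: 324+0+3·18·8=756 → min 666.
Optimal order: ((M1 M2) (M3 M4)) with cost 666.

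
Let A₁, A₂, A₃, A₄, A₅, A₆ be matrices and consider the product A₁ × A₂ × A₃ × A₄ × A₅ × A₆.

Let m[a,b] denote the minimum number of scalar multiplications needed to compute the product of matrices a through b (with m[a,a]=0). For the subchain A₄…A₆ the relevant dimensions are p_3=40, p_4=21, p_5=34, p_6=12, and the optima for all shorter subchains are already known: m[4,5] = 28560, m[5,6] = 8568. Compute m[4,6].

18648

m[4,6] = min over k∈[4,5] of m[4,k]+m[k+1,6]+p_{3}·p_k·p_{6}.
k=4: 0 + 8568 + 40·21·12 = 18648; k=5: 28560 + 0 + 40·34·12 = 44880.
Minimum: 18648 at k=4.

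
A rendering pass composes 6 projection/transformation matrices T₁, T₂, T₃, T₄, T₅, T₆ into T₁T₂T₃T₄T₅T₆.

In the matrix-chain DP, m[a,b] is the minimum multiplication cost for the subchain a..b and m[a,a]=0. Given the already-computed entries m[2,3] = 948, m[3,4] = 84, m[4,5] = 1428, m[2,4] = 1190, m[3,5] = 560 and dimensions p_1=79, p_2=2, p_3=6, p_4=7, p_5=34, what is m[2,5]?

5932

m[2,5] = min over k∈[2,4] of m[2,k]+m[k+1,5]+p_{1}·p_k·p_{5}.
k=2: 0 + 560 + 79·2·34 = 5932; k=3: 948 + 1428 + 79·6·34 = 18492; k=4: 1190 + 0 + 79·7·34 = 19992.
Minimum: 5932 at k=2.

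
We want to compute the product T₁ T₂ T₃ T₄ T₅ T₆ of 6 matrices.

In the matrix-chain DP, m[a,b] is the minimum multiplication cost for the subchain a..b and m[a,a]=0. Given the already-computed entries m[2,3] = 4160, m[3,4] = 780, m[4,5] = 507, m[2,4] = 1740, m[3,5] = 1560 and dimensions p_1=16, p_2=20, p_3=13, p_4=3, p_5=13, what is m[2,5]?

2364

m[2,5] = min over k∈[2,4] of m[2,k]+m[k+1,5]+p_{1}·p_k·p_{5}.
k=2: 0 + 1560 + 16·20·13 = 5720; k=3: 4160 + 507 + 16·13·13 = 7371; k=4: 1740 + 0 + 16·3·13 = 2364.
Minimum: 2364 at k=4.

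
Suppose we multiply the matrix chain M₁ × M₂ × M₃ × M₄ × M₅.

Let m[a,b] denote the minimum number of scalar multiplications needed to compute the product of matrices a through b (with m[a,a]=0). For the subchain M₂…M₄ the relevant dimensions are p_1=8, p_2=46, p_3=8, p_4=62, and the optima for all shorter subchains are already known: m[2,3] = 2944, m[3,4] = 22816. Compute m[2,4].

6912

m[2,4] = min over k∈[2,3] of m[2,k]+m[k+1,4]+p_{1}·p_k·p_{4}.
k=2: 0 + 22816 + 8·46·62 = 45632; k=3: 2944 + 0 + 8·8·62 = 6912.
Minimum: 6912 at k=3.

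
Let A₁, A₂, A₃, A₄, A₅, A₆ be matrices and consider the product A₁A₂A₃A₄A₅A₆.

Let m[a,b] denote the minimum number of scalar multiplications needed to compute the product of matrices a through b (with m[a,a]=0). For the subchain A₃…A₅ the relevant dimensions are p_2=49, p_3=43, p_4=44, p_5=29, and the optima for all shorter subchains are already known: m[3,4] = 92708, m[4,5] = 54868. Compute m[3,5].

115971

m[3,5] = min over k∈[3,4] of m[3,k]+m[k+1,5]+p_{2}·p_k·p_{5}.
k=3: 0 + 54868 + 49·43·29 = 115971; k=4: 92708 + 0 + 49·44·29 = 155232.
Minimum: 115971 at k=3.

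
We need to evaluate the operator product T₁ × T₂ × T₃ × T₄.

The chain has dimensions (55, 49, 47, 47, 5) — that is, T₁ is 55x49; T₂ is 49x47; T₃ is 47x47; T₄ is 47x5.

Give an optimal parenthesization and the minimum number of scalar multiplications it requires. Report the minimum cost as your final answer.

Adjacent pairs: T₁T₂ = 55·49·47 = 126665; T₂T₃ = 49·47·47 = 108241; T₃T₄ = 47·47·5 = 11045.
Length 3: T₁..T₃: k=1: 0+108241+55·49·47=234906; k=2: 126665+0+55·47·47=248160 → min 234906 | T₂..T₄: k=2: 0+11045+49·47·5=22560; k=3: 108241+0+49·47·5=119756 → min 22560.
Length 4: T₁..T₄: k=1: 0+22560+55·49·5=36035; k=2: 126665+11045+55·47·5=150635; k=3: 234906+0+55·47·5=247831 → min 36035.
Optimal parenthesization: (T₁ × (T₂ × (T₃ × T₄))) with cost 36035.

36035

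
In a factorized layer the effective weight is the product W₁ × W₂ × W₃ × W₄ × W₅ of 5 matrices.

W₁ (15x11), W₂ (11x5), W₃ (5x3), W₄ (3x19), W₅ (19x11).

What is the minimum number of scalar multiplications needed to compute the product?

Adjacent pairs: W₁W₂ = 15·11·5 = 825; W₂W₃ = 11·5·3 = 165; W₃W₄ = 5·3·19 = 285; W₄W₅ = 3·19·11 = 627.
Length 3: W₁..W₃: k=1: 0+165+15·11·3=660; k=2: 825+0+15·5·3=1050 → min 660 | W₂..W₄: k=2: 0+285+11·5·19=1330; k=3: 165+0+11·3·19=792 → min 792 | W₃..W₅: k=3: 0+627+5·3·11=792; k=4: 285+0+5·19·11=1330 → min 792.
Length 4: W₁..W₄: k=1: 0+792+15·11·19=3927; k=2: 825+285+15·5·19=2535; k=3: 660+0+15·3·19=1515 → min 1515 | W₂..W₅: k=2: 0+792+11·5·11=1397; k=3: 165+627+11·3·11=1155; k=4: 792+0+11·19·11=3091 → min 1155.
Length 5: W₁..W₅: k=1: 0+1155+15·11·11=2970; k=2: 825+792+15·5·11=2442; k=3: 660+627+15·3·11=1782; k=4: 1515+0+15·19·11=4650 → min 1782.
Optimal order: ((W₁ × (W₂ × W₃)) × (W₄ × W₅)) with cost 1782.

1782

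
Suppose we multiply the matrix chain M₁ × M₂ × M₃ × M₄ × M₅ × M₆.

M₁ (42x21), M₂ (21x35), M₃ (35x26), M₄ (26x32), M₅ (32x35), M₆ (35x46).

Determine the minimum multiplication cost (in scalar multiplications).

Adjacent pairs: M₁M₂ = 42·21·35 = 30870; M₂M₃ = 21·35·26 = 19110; M₃M₄ = 35·26·32 = 29120; M₄M₅ = 26·32·35 = 29120; M₅M₆ = 32·35·46 = 51520.
Length 3: M₁..M₃: k=1: 0+19110+42·21·26=42042; k=2: 30870+0+42·35·26=69090 → min 42042 | M₂..M₄: k=2: 0+29120+21·35·32=52640; k=3: 19110+0+21·26·32=36582 → min 36582 | M₃..M₅: k=3: 0+29120+35·26·35=60970; k=4: 29120+0+35·32·35=68320 → min 60970 | M₄..M₆: k=4: 0+51520+26·32·46=89792; k=5: 29120+0+26·35·46=70980 → min 70980.
Length 4: M₁..M₄: k=1: 0+36582+42·21·32=64806; k=2: 30870+29120+42·35·32=107030; k=3: 42042+0+42·26·32=76986 → min 64806 | M₂..M₅: k=2: 0+60970+21·35·35=86695; k=3: 19110+29120+21·26·35=67340; k=4: 36582+0+21·32·35=60102 → min 60102 | M₃..M₆: k=3: 0+70980+35·26·46=112840; k=4: 29120+51520+35·32·46=132160; k=5: 60970+0+35·35·46=117320 → min 112840.
Length 5: M₁..M₅: k=1: 0+60102+42·21·35=90972; k=2: 30870+60970+42·35·35=143290; k=3: 42042+29120+42·26·35=109382; k=4: 64806+0+42·32·35=111846 → min 90972 | M₂..M₆: k=2: 0+112840+21·35·46=146650; k=3: 19110+70980+21·26·46=115206; k=4: 36582+51520+21·32·46=119014; k=5: 60102+0+21·35·46=93912 → min 93912.
Length 6: M₁..M₆: k=1: 0+93912+42·21·46=134484; k=2: 30870+112840+42·35·46=211330; k=3: 42042+70980+42·26·46=163254; k=4: 64806+51520+42·32·46=178150; k=5: 90972+0+42·35·46=158592 → min 134484.
Optimal order: (M₁ × ((((M₂ × M₃) × M₄) × M₅) × M₆)) with cost 134484.

134484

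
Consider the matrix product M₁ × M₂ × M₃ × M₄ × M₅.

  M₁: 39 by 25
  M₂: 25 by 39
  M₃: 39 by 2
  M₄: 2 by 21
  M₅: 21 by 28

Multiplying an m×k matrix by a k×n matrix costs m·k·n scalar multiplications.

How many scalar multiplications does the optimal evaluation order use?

Adjacent pairs: M₁M₂ = 39·25·39 = 38025; M₂M₃ = 25·39·2 = 1950; M₃M₄ = 39·2·21 = 1638; M₄M₅ = 2·21·28 = 1176.
Length 3: M₁..M₃: k=1: 0+1950+39·25·2=3900; k=2: 38025+0+39·39·2=41067 → min 3900 | M₂..M₄: k=2: 0+1638+25·39·21=22113; k=3: 1950+0+25·2·21=3000 → min 3000 | M₃..M₅: k=3: 0+1176+39·2·28=3360; k=4: 1638+0+39·21·28=24570 → min 3360.
Length 4: M₁..M₄: k=1: 0+3000+39·25·21=23475; k=2: 38025+1638+39·39·21=71604; k=3: 3900+0+39·2·21=5538 → min 5538 | M₂..M₅: k=2: 0+3360+25·39·28=30660; k=3: 1950+1176+25·2·28=4526; k=4: 3000+0+25·21·28=17700 → min 4526.
Length 5: M₁..M₅: k=1: 0+4526+39·25·28=31826; k=2: 38025+3360+39·39·28=83973; k=3: 3900+1176+39·2·28=7260; k=4: 5538+0+39·21·28=28470 → min 7260.
Optimal order: ((M₁ × (M₂ × M₃)) × (M₄ × M₅)) with cost 7260.

7260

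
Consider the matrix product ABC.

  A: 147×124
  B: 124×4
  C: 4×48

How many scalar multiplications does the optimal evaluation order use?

Order (A(BC)): (BC): 124×4 by 4×48 → 124×48, cost 124·4·48 = 23808; (A(BC)): 147×124 by 124×48 → 147×48, cost 147·124·48 = 874944; cumulative 898752. Total 898752.
Order ((AB)C): (AB): 147×124 by 124×4 → 147×4, cost 147·124·4 = 72912; ((AB)C): 147×4 by 4×48 → 147×48, cost 147·4·48 = 28224; cumulative 101136. Total 101136.
Minimum: 101136.

101136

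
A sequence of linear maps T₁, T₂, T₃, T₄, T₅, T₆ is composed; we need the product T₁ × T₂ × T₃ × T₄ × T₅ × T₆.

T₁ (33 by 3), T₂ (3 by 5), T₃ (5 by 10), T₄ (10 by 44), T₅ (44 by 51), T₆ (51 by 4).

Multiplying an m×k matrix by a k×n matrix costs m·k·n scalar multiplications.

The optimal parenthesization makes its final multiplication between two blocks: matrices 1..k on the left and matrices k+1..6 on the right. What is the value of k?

1

Adjacent pairs: T₁T₂ = 33·3·5 = 495; T₂T₃ = 3·5·10 = 150; T₃T₄ = 5·10·44 = 2200; T₄T₅ = 10·44·51 = 22440; T₅T₆ = 44·51·4 = 8976.
Length 3: T₁..T₃: k=1: 0+150+33·3·10=1140; k=2: 495+0+33·5·10=2145 → min 1140 | T₂..T₄: k=2: 0+2200+3·5·44=2860; k=3: 150+0+3·10·44=1470 → min 1470 | T₃..T₅: k=3: 0+22440+5·10·51=24990; k=4: 2200+0+5·44·51=13420 → min 13420 | T₄..T₆: k=4: 0+8976+10·44·4=10736; k=5: 22440+0+10·51·4=24480 → min 10736.
Length 4: T₁..T₄: k=1: 0+1470+33·3·44=5826; k=2: 495+2200+33·5·44=9955; k=3: 1140+0+33·10·44=15660 → min 5826 | T₂..T₅: k=2: 0+13420+3·5·51=14185; k=3: 150+22440+3·10·51=24120; k=4: 1470+0+3·44·51=8202 → min 8202 | T₃..T₆: k=3: 0+10736+5·10·4=10936; k=4: 2200+8976+5·44·4=12056; k=5: 13420+0+5·51·4=14440 → min 10936.
Length 5: T₁..T₅: k=1: 0+8202+33·3·51=13251; k=2: 495+13420+33·5·51=22330; k=3: 1140+22440+33·10·51=40410; k=4: 5826+0+33·44·51=79878 → min 13251 | T₂..T₆: k=2: 0+10936+3·5·4=10996; k=3: 150+10736+3·10·4=11006; k=4: 1470+8976+3·44·4=10974; k=5: 8202+0+3·51·4=8814 → min 8814.
Top-level splits: k=1: (T₁..T₁)·(T₂..T₆) → 0+8814+33·3·4 = 9210; k=2: (T₁..T₂)·(T₃..T₆) → 495+10936+33·5·4 = 12091; k=3: (T₁..T₃)·(T₄..T₆) → 1140+10736+33·10·4 = 13196; k=4: (T₁..T₄)·(T₅..T₆) → 5826+8976+33·44·4 = 20610; k=5: (T₁..T₅)·(T₆..T₆) → 13251+0+33·51·4 = 19983.
Best split is after T₁, i.e. k = 1.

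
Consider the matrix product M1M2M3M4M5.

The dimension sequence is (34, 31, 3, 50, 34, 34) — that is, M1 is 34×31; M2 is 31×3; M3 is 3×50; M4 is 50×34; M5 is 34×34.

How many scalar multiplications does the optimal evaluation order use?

Adjacent pairs: M1M2 = 34·31·3 = 3162; M2M3 = 31·3·50 = 4650; M3M4 = 3·50·34 = 5100; M4M5 = 50·34·34 = 57800.
Length 3: M1..M3: k=1: 0+4650+34·31·50=57350; k=2: 3162+0+34·3·50=8262 → min 8262 | M2..M4: k=2: 0+5100+31·3·34=8262; k=3: 4650+0+31·50·34=57350 → min 8262 | M3..M5: k=3: 0+57800+3·50·34=62900; k=4: 5100+0+3·34·34=8568 → min 8568.
Length 4: M1..M4: k=1: 0+8262+34·31·34=44098; k=2: 3162+5100+34·3·34=11730; k=3: 8262+0+34·50·34=66062 → min 11730 | M2..M5: k=2: 0+8568+31·3·34=11730; k=3: 4650+57800+31·50·34=115150; k=4: 8262+0+31·34·34=44098 → min 11730.
Length 5: M1..M5: k=1: 0+11730+34·31·34=47566; k=2: 3162+8568+34·3·34=15198; k=3: 8262+57800+34·50·34=123862; k=4: 11730+0+34·34·34=51034 → min 15198.
Optimal order: ((M1M2)((M3M4)M5)) with cost 15198.

15198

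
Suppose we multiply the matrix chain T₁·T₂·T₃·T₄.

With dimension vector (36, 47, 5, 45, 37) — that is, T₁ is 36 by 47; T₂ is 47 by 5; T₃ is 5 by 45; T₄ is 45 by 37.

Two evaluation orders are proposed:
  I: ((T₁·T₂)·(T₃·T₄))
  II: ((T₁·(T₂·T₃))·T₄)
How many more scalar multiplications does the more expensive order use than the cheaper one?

Order I = ((T₁·T₂)·(T₃·T₄)): (T₁·T₂): 36×47 by 47×5 → 36×5, cost 36·47·5 = 8460; (T₃·T₄): 5×45 by 45×37 → 5×37, cost 5·45·37 = 8325; ((T₁·T₂)·(T₃·T₄)): 36×5 by 5×37 → 36×37, cost 36·5·37 = 6660; cumulative 23445. Total 23445.
Order II = ((T₁·(T₂·T₃))·T₄): (T₂·T₃): 47×5 by 5×45 → 47×45, cost 47·5·45 = 10575; (T₁·(T₂·T₃)): 36×47 by 47×45 → 36×45, cost 36·47·45 = 76140; cumulative 86715; ((T₁·(T₂·T₃))·T₄): 36×45 by 45×37 → 36×37, cost 36·45·37 = 59940; cumulative 146655. Total 146655.
Difference: |23445 − 146655| = 123210.

123210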